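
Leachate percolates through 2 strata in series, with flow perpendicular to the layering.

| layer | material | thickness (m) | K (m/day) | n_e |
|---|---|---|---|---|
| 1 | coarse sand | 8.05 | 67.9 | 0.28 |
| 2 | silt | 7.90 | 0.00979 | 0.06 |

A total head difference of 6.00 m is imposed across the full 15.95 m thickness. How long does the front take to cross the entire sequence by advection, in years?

With flow normal to the layers, continuity requires the same specific discharge q through every layer.
Σ(b_i/K_i) = 8.05/67.9 + 7.90/0.00979 = 807.1 d.
q = Δh / Σ(b_i/K_i) = 6.00 / 807.1 = 0.007434 m/day.
In each layer the seepage velocity is v_i = q/n_i, so the layer transit time is t_i = b_i·n_i / q:
  layer 1 (coarse sand): t_1 = 8.05 × 0.28 / 0.007434 = 303.2 d
  layer 2 (silt): t_2 = 7.90 × 0.06 / 0.007434 = 63.76 d
Total t = Σ t_i = 366.9 days = 1.005 years.

1.00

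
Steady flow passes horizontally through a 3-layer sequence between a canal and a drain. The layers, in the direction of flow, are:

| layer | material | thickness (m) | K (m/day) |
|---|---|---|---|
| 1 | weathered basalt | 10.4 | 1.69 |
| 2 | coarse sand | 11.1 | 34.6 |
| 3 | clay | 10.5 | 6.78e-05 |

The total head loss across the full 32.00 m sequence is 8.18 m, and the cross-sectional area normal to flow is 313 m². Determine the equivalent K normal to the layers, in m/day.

Flow is perpendicular to layering, so the layers act in series and the equivalent K is the thickness-weighted harmonic mean.
Total thickness L = 10.4 + 11.1 + 10.5 = 32.00 m.
Σ(b_i/K_i) = 10.4/1.69 + 11.1/34.6 + 10.5/6.78e-05 = 1.549e+05 d.
K_eq = L / Σ(b_i/K_i) = 32.00 / 1.549e+05 = 0.0002066 m/day.

0.000207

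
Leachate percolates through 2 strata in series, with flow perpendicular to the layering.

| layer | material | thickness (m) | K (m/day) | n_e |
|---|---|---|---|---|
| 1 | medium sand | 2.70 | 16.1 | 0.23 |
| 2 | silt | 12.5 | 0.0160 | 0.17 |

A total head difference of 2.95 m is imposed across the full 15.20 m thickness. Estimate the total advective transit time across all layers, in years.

With flow normal to the layers, continuity requires the same specific discharge q through every layer.
Σ(b_i/K_i) = 2.70/16.1 + 12.5/0.0160 = 781.4 d.
q = Δh / Σ(b_i/K_i) = 2.95 / 781.4 = 0.003775 m/day.
In each layer the seepage velocity is v_i = q/n_i, so the layer transit time is t_i = b_i·n_i / q:
  layer 1 (medium sand): t_1 = 2.70 × 0.23 / 0.003775 = 164.5 d
  layer 2 (silt): t_2 = 12.5 × 0.17 / 0.003775 = 562.9 d
Total t = Σ t_i = 727.4 days = 1.991 years.

1.99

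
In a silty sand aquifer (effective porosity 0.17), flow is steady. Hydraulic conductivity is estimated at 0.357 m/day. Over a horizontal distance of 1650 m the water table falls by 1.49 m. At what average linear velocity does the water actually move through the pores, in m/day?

0.00190

Hydraulic gradient i = Δh / L = 1.49 / 1650 = 0.0009030.
Darcy flux q = K · i = 0.3570 × 0.0009030 = 0.0003224 m/day.
Seepage velocity v = q / n_e = 0.0003224 / 0.17 = 0.001896 m/day.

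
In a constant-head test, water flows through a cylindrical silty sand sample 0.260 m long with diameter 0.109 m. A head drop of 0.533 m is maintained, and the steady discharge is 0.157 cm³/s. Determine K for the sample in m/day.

0.709

Cross-sectional area A = π·(d/2)² = π × (0.109/2)² = 0.009331 m².
Convert discharge: 0.157 cm³/s = 1.570e-07 m³/s.
Darcy's law rearranged: K = Q·L / (A·Δh) = 1.570e-07 × 0.260 / (0.009331 × 0.533) = 8.207e-06 m/s = 0.7091 m/day.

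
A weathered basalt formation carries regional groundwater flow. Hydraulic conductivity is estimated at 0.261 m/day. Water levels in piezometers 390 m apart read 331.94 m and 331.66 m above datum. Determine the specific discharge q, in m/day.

0.000187

Hydraulic gradient i = (331.94 − 331.66) / 390 = 0.28 / 390 = 0.0007179.
Specific discharge q = K · i = 0.2610 × 0.0007179 = 0.0001874 m/day.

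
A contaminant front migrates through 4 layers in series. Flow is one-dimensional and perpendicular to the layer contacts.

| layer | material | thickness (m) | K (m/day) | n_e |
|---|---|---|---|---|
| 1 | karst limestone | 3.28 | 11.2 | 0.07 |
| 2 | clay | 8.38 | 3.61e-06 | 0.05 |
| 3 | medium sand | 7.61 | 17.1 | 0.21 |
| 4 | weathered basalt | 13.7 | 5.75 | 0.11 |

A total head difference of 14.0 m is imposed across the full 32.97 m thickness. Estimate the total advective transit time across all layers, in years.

1700

With flow normal to the layers, continuity requires the same specific discharge q through every layer.
Σ(b_i/K_i) = 3.28/11.2 + 8.38/3.61e-06 + 7.61/17.1 + 13.7/5.75 = 2.321e+06 d.
q = Δh / Σ(b_i/K_i) = 14.0 / 2.321e+06 = 6.031e-06 m/day.
In each layer the seepage velocity is v_i = q/n_i, so the layer transit time is t_i = b_i·n_i / q:
  layer 1 (karst limestone): t_1 = 3.28 × 0.07 / 6.031e-06 = 38070 d
  layer 2 (clay): t_2 = 8.38 × 0.05 / 6.031e-06 = 69474 d
  layer 3 (medium sand): t_3 = 7.61 × 0.21 / 6.031e-06 = 2.650e+05 d
  layer 4 (weathered basalt): t_4 = 13.7 × 0.11 / 6.031e-06 = 2.499e+05 d
Total t = Σ t_i = 6.224e+05 days = 1704 years.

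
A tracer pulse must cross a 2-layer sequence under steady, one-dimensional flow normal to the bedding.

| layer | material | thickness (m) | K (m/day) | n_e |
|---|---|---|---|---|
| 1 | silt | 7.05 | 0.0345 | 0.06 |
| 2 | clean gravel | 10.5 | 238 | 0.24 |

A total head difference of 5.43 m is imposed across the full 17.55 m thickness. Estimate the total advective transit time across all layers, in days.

111

With flow normal to the layers, continuity requires the same specific discharge q through every layer.
Σ(b_i/K_i) = 7.05/0.0345 + 10.5/238 = 204.4 d.
q = Δh / Σ(b_i/K_i) = 5.43 / 204.4 = 0.02657 m/day.
In each layer the seepage velocity is v_i = q/n_i, so the layer transit time is t_i = b_i·n_i / q:
  layer 1 (silt): t_1 = 7.05 × 0.06 / 0.02657 = 15.92 d
  layer 2 (clean gravel): t_2 = 10.5 × 0.24 / 0.02657 = 94.86 d
Total t = Σ t_i = 110.8 days.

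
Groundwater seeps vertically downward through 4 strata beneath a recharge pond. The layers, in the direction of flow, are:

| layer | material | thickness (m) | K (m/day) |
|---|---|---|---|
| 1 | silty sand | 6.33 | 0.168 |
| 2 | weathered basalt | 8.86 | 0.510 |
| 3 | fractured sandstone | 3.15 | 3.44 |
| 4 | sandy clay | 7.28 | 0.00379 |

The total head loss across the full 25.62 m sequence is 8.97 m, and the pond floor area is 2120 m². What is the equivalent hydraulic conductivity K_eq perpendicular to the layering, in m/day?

Flow is perpendicular to layering, so the layers act in series and the equivalent K is the thickness-weighted harmonic mean.
Total thickness L = 6.33 + 8.86 + 3.15 + 7.28 = 25.62 m.
Σ(b_i/K_i) = 6.33/0.168 + 8.86/0.510 + 3.15/3.44 + 7.28/0.00379 = 1977 d.
K_eq = L / Σ(b_i/K_i) = 25.62 / 1977 = 0.01296 m/day.

0.0130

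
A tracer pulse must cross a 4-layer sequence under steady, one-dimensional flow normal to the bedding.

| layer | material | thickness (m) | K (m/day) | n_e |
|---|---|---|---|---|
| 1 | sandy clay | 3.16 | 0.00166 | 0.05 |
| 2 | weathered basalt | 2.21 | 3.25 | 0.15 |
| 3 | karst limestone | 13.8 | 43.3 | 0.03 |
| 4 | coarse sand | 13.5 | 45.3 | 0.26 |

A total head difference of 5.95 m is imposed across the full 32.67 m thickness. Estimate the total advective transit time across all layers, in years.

With flow normal to the layers, continuity requires the same specific discharge q through every layer.
Σ(b_i/K_i) = 3.16/0.00166 + 2.21/3.25 + 13.8/43.3 + 13.5/45.3 = 1905 d.
q = Δh / Σ(b_i/K_i) = 5.95 / 1905 = 0.003124 m/day.
In each layer the seepage velocity is v_i = q/n_i, so the layer transit time is t_i = b_i·n_i / q:
  layer 1 (sandy clay): t_1 = 3.16 × 0.05 / 0.003124 = 50.58 d
  layer 2 (weathered basalt): t_2 = 2.21 × 0.15 / 0.003124 = 106.1 d
  layer 3 (karst limestone): t_3 = 13.8 × 0.03 / 0.003124 = 132.5 d
  layer 4 (coarse sand): t_4 = 13.5 × 0.26 / 0.003124 = 1124 d
Total t = Σ t_i = 1413 days = 3.869 years.

3.87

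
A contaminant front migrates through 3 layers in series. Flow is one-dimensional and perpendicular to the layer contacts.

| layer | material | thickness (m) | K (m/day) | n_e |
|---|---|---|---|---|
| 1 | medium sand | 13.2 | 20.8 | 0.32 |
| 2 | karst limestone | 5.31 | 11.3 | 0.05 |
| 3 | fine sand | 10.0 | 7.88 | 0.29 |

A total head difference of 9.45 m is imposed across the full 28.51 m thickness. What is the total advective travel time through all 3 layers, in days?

1.86

With flow normal to the layers, continuity requires the same specific discharge q through every layer.
Σ(b_i/K_i) = 13.2/20.8 + 5.31/11.3 + 10.0/7.88 = 2.374 d.
q = Δh / Σ(b_i/K_i) = 9.45 / 2.374 = 3.981 m/day.
In each layer the seepage velocity is v_i = q/n_i, so the layer transit time is t_i = b_i·n_i / q:
  layer 1 (medium sand): t_1 = 13.2 × 0.32 / 3.981 = 1.061 d
  layer 2 (karst limestone): t_2 = 5.31 × 0.05 / 3.981 = 0.06669 d
  layer 3 (fine sand): t_3 = 10.0 × 0.29 / 3.981 = 0.7284 d
Total t = Σ t_i = 1.856 days.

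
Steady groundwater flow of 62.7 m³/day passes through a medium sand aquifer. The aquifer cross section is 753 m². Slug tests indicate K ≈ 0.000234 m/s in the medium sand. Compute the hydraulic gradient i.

Convert K: 0.000234 m/s × 86400 = 20.22 m/day.
From Q = K·A·i, i = Q / (K·A) = 62.7 / (20.22 × 753.0) = 0.004119.

0.00412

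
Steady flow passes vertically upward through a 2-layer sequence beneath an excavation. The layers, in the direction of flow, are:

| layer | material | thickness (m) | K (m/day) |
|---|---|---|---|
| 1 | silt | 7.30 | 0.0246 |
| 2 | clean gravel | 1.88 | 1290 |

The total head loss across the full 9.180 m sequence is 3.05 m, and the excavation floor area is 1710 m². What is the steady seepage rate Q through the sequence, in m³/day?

17.6

Flow is perpendicular to layering, so the layers act in series and the equivalent K is the thickness-weighted harmonic mean.
Total thickness L = 7.30 + 1.88 = 9.180 m.
Σ(b_i/K_i) = 7.30/0.0246 + 1.88/1290 = 296.7 d.
K_eq = L / Σ(b_i/K_i) = 9.180 / 296.7 = 0.03094 m/day.
Q = K_eq · A · (Δh/L) = 0.03094 × 1710 × (3.05/9.180) = 17.58 m³/day.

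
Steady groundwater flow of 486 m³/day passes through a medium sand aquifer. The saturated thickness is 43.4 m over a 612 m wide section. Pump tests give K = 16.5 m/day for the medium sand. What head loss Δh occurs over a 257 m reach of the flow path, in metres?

0.285

Cross-sectional area A = 612 × 43.4 = 26561 m².
From Q = K·A·i, i = Q / (K·A) = 486 / (16.50 × 26561) = 0.001109.
Head loss Δh = i · L = 0.001109 × 257 = 0.2850 m.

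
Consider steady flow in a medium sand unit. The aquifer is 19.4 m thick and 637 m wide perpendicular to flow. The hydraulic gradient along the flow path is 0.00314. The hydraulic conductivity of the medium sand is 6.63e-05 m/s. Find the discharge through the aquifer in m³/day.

Convert K: 6.63e-05 m/s × 86400 = 5.728 m/day.
Cross-sectional area A = 637 × 19.4 = 12358 m².
Hydraulic gradient i = 0.00314.
Darcy's law: Q = K · A · i = 5.728 × 12358 × 0.003140 = 222.3 m³/day.

222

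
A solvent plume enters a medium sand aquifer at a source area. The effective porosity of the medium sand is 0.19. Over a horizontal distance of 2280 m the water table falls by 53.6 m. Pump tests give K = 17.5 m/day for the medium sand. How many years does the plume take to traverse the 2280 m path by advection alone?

Hydraulic gradient i = Δh / L = 53.6 / 2280 = 0.02351.
Darcy flux q = K · i = 17.50 × 0.02351 = 0.4114 m/day.
Seepage velocity v = q / n_e = 0.4114 / 0.19 = 2.165 m/day.
Travel time t = L / v = 2280 / 2.165 = 1053 days = 2.883 years.

2.88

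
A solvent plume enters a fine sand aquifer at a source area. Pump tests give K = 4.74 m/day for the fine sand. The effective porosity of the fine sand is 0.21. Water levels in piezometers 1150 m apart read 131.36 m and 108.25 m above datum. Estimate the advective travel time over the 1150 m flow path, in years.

6.94

Hydraulic gradient i = (131.36 − 108.25) / 1150 = 23.11 / 1150 = 0.02010.
Darcy flux q = K · i = 4.740 × 0.02010 = 0.09525 m/day.
Seepage velocity v = q / n_e = 0.09525 / 0.21 = 0.4536 m/day.
Travel time t = L / v = 1150 / 0.4536 = 2535 days = 6.941 years.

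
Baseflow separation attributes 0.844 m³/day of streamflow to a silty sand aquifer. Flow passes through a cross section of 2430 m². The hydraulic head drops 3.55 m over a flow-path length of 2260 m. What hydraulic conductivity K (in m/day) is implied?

Hydraulic gradient i = Δh / L = 3.55 / 2260 = 0.001571.
From Q = K·A·i, K = Q / (A·i) = 0.844 / (2430 × 0.001571) = 0.2211 m/day.

0.221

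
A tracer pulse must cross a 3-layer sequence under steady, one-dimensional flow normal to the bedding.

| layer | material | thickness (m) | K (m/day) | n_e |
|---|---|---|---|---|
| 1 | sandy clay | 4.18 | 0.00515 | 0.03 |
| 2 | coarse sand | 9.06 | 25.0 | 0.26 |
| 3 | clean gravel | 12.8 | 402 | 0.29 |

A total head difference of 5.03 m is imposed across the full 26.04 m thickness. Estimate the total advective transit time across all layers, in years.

2.74

With flow normal to the layers, continuity requires the same specific discharge q through every layer.
Σ(b_i/K_i) = 4.18/0.00515 + 9.06/25.0 + 12.8/402 = 812.0 d.
q = Δh / Σ(b_i/K_i) = 5.03 / 812.0 = 0.006194 m/day.
In each layer the seepage velocity is v_i = q/n_i, so the layer transit time is t_i = b_i·n_i / q:
  layer 1 (sandy clay): t_1 = 4.18 × 0.03 / 0.006194 = 20.24 d
  layer 2 (coarse sand): t_2 = 9.06 × 0.26 / 0.006194 = 380.3 d
  layer 3 (clean gravel): t_3 = 12.8 × 0.29 / 0.006194 = 599.3 d
Total t = Σ t_i = 999.8 days = 2.737 years.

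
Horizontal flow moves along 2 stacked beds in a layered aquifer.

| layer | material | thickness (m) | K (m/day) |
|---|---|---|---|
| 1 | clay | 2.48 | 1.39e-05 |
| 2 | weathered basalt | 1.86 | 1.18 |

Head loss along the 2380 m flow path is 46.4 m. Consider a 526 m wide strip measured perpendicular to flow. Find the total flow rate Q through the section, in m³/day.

22.5

Flow is parallel to layering, so each bed carries its own Darcy discharge and the transmissivities add.
Σ(K_i·b_i) = 1.39e-05×2.48 + 1.18×1.86 = 2.195 m²/day.
Hydraulic gradient i = Δh / L = 46.4 / 2380 = 0.01950.
Q = Σ(K_i·b_i) · W · i = 2.195 × 526 × 0.01950 = 22.51 m³/day.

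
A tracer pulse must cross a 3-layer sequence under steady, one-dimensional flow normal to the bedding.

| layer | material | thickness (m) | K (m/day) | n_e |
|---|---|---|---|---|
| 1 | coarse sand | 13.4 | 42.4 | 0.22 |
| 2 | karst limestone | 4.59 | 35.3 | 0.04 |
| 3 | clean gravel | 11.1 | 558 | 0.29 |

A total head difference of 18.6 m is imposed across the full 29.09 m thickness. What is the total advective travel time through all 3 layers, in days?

With flow normal to the layers, continuity requires the same specific discharge q through every layer.
Σ(b_i/K_i) = 13.4/42.4 + 4.59/35.3 + 11.1/558 = 0.4660 d.
q = Δh / Σ(b_i/K_i) = 18.6 / 0.4660 = 39.92 m/day.
In each layer the seepage velocity is v_i = q/n_i, so the layer transit time is t_i = b_i·n_i / q:
  layer 1 (coarse sand): t_1 = 13.4 × 0.22 / 39.92 = 0.07385 d
  layer 2 (karst limestone): t_2 = 4.59 × 0.04 / 39.92 = 0.004599 d
  layer 3 (clean gravel): t_3 = 11.1 × 0.29 / 39.92 = 0.08064 d
Total t = Σ t_i = 0.1591 days.

0.159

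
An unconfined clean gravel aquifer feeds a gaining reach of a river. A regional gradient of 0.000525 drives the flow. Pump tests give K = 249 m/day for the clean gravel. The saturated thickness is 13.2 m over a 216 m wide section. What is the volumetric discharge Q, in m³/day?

Cross-sectional area A = 216 × 13.2 = 2851 m².
Hydraulic gradient i = 0.000525.
Darcy's law: Q = K · A · i = 249.0 × 2851 × 0.0005250 = 372.7 m³/day.

373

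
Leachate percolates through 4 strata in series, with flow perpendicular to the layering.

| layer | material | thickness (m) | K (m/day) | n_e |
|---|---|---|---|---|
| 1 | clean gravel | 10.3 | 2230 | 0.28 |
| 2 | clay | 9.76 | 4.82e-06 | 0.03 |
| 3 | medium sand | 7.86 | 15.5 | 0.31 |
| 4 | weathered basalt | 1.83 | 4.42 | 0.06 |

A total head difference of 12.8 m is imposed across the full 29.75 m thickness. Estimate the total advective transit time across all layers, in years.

With flow normal to the layers, continuity requires the same specific discharge q through every layer.
Σ(b_i/K_i) = 10.3/2230 + 9.76/4.82e-06 + 7.86/15.5 + 1.83/4.42 = 2.025e+06 d.
q = Δh / Σ(b_i/K_i) = 12.8 / 2.025e+06 = 6.321e-06 m/day.
In each layer the seepage velocity is v_i = q/n_i, so the layer transit time is t_i = b_i·n_i / q:
  layer 1 (clean gravel): t_1 = 10.3 × 0.28 / 6.321e-06 = 4.562e+05 d
  layer 2 (clay): t_2 = 9.76 × 0.03 / 6.321e-06 = 46320 d
  layer 3 (medium sand): t_3 = 7.86 × 0.31 / 6.321e-06 = 3.855e+05 d
  layer 4 (weathered basalt): t_4 = 1.83 × 0.06 / 6.321e-06 = 17370 d
Total t = Σ t_i = 9.054e+05 days = 2479 years.

2480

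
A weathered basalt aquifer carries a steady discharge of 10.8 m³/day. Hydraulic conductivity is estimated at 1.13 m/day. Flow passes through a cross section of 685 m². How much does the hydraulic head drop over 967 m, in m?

From Q = K·A·i, i = Q / (K·A) = 10.8 / (1.130 × 685.0) = 0.01395.
Head loss Δh = i · L = 0.01395 × 967 = 13.49 m.

13.5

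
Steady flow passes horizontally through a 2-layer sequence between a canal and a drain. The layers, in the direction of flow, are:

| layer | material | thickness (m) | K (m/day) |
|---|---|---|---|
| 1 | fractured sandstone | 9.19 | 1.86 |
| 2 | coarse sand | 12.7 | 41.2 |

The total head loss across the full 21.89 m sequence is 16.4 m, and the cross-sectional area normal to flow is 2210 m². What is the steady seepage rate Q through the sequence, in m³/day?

6900

Flow is perpendicular to layering, so the layers act in series and the equivalent K is the thickness-weighted harmonic mean.
Total thickness L = 9.19 + 12.7 = 21.89 m.
Σ(b_i/K_i) = 9.19/1.86 + 12.7/41.2 = 5.249 d.
K_eq = L / Σ(b_i/K_i) = 21.89 / 5.249 = 4.170 m/day.
Q = K_eq · A · (Δh/L) = 4.170 × 2210 × (16.4/21.89) = 6905 m³/day.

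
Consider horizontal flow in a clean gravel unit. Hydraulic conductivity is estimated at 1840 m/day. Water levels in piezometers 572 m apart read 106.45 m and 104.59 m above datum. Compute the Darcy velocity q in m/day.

Hydraulic gradient i = (106.45 − 104.59) / 572 = 1.86 / 572 = 0.003252.
Specific discharge q = K · i = 1840 × 0.003252 = 5.983 m/day.

5.98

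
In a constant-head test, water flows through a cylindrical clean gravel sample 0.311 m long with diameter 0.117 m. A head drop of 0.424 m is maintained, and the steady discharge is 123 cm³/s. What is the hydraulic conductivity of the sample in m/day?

725

Cross-sectional area A = π·(d/2)² = π × (0.117/2)² = 0.01075 m².
Convert discharge: 123 cm³/s = 0.0001230 m³/s.
Darcy's law rearranged: K = Q·L / (A·Δh) = 0.0001230 × 0.311 / (0.01075 × 0.424) = 0.008391 m/s = 725.0 m/day.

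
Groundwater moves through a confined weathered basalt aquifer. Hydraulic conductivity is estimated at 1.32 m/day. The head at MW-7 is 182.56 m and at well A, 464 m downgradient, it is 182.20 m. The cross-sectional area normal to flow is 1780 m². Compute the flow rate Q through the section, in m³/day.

1.82

Hydraulic gradient i = (182.56 − 182.20) / 464 = 0.36 / 464 = 0.0007759.
Darcy's law: Q = K · A · i = 1.320 × 1780 × 0.0007759 = 1.823 m³/day.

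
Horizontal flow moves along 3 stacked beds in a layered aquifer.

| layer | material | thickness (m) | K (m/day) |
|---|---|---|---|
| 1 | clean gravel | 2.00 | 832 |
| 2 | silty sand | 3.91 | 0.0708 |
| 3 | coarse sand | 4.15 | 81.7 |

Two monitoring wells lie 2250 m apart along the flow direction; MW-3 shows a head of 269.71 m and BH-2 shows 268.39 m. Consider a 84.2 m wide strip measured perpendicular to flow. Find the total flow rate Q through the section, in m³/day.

Flow is parallel to layering, so each bed carries its own Darcy discharge and the transmissivities add.
Σ(K_i·b_i) = 832×2.00 + 0.0708×3.91 + 81.7×4.15 = 2003 m²/day.
Hydraulic gradient i = (269.71 − 268.39) / 2250 = 1.32 / 2250 = 0.0005867.
Q = Σ(K_i·b_i) · W · i = 2003 × 84.2 × 0.0005867 = 98.96 m³/day.

99.0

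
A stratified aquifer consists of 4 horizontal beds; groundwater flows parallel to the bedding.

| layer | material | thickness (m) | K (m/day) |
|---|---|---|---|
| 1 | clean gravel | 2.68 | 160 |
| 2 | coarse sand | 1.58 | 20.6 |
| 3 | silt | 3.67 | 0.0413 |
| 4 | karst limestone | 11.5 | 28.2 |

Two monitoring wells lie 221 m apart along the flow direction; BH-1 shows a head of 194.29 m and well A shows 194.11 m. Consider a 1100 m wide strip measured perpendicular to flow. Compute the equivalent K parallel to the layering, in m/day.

Flow is parallel to layering, so each bed carries its own Darcy discharge and the transmissivities add.
Σ(K_i·b_i) = 160×2.68 + 20.6×1.58 + 0.0413×3.67 + 28.2×11.5 = 785.8 m²/day.
Total thickness b = 19.43 m, so K_eq = Σ(K_i·b_i)/b = 40.44 m/day.

40.4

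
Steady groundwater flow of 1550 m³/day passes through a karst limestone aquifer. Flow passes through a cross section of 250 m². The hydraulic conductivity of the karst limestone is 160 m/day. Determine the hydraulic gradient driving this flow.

0.0387

From Q = K·A·i, i = Q / (K·A) = 1550 / (160.0 × 250.0) = 0.03875.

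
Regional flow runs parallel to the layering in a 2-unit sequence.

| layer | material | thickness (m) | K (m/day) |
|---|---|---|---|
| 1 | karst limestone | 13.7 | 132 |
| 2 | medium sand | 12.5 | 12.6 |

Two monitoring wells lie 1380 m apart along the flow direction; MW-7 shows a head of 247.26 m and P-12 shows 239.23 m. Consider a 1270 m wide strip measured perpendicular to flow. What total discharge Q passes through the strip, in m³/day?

14500

Flow is parallel to layering, so each bed carries its own Darcy discharge and the transmissivities add.
Σ(K_i·b_i) = 132×13.7 + 12.6×12.5 = 1966 m²/day.
Hydraulic gradient i = (247.26 − 239.23) / 1380 = 8.03 / 1380 = 0.005819.
Q = Σ(K_i·b_i) · W · i = 1966 × 1270 × 0.005819 = 14528 m³/day.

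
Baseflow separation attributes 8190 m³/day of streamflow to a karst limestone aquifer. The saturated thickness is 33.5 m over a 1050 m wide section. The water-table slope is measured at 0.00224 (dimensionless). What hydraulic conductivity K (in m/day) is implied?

104

Cross-sectional area A = 1050 × 33.5 = 35175 m².
Hydraulic gradient i = 0.00224.
From Q = K·A·i, K = Q / (A·i) = 8190 / (35175 × 0.002240) = 103.9 m/day.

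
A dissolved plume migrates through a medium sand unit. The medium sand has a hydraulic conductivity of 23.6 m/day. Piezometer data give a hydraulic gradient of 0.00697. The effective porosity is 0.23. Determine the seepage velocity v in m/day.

Hydraulic gradient i = 0.00697.
Darcy flux q = K · i = 23.60 × 0.006970 = 0.1645 m/day.
Seepage velocity v = q / n_e = 0.1645 / 0.23 = 0.7152 m/day.

0.715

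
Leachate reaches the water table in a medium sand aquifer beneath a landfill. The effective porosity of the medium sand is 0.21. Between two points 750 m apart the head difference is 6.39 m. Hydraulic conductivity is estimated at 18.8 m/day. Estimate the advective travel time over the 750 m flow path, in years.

Hydraulic gradient i = Δh / L = 6.39 / 750 = 0.008520.
Darcy flux q = K · i = 18.80 × 0.008520 = 0.1602 m/day.
Seepage velocity v = q / n_e = 0.1602 / 0.21 = 0.7627 m/day.
Travel time t = L / v = 750 / 0.7627 = 983.3 days = 2.692 years.

2.69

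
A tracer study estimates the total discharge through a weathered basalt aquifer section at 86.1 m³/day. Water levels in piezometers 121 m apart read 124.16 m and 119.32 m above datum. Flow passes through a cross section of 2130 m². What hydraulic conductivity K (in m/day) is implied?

1.01

Hydraulic gradient i = (124.16 − 119.32) / 121 = 4.84 / 121 = 0.04000.
From Q = K·A·i, K = Q / (A·i) = 86.1 / (2130 × 0.04000) = 1.011 m/day.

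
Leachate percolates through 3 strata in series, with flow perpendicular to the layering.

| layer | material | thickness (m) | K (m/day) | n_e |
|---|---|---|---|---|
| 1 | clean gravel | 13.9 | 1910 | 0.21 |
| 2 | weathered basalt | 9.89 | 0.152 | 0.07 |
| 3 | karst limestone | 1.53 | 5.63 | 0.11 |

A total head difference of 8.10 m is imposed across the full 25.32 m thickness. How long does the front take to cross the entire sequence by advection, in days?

With flow normal to the layers, continuity requires the same specific discharge q through every layer.
Σ(b_i/K_i) = 13.9/1910 + 9.89/0.152 + 1.53/5.63 = 65.34 d.
q = Δh / Σ(b_i/K_i) = 8.10 / 65.34 = 0.1240 m/day.
In each layer the seepage velocity is v_i = q/n_i, so the layer transit time is t_i = b_i·n_i / q:
  layer 1 (clean gravel): t_1 = 13.9 × 0.21 / 0.1240 = 23.55 d
  layer 2 (weathered basalt): t_2 = 9.89 × 0.07 / 0.1240 = 5.585 d
  layer 3 (karst limestone): t_3 = 1.53 × 0.11 / 0.1240 = 1.358 d
Total t = Σ t_i = 30.49 days.

30.5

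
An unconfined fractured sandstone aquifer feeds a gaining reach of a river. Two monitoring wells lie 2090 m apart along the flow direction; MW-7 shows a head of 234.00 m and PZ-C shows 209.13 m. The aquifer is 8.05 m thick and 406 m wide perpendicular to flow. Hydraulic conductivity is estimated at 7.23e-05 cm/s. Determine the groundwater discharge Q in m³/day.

2.43

Convert K: 7.23e-05 cm/s × 864 = 0.06247 m/day.
Cross-sectional area A = 406 × 8.05 = 3268 m².
Hydraulic gradient i = (234.00 − 209.13) / 2090 = 24.87 / 2090 = 0.01190.
Darcy's law: Q = K · A · i = 0.06247 × 3268 × 0.01190 = 2.429 m³/day.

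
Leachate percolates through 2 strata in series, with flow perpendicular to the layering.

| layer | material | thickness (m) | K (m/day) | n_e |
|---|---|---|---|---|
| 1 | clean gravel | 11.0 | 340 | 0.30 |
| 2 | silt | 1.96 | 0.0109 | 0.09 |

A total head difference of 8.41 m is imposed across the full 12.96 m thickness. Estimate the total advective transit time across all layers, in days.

74.3

With flow normal to the layers, continuity requires the same specific discharge q through every layer.
Σ(b_i/K_i) = 11.0/340 + 1.96/0.0109 = 179.8 d.
q = Δh / Σ(b_i/K_i) = 8.41 / 179.8 = 0.04676 m/day.
In each layer the seepage velocity is v_i = q/n_i, so the layer transit time is t_i = b_i·n_i / q:
  layer 1 (clean gravel): t_1 = 11.0 × 0.30 / 0.04676 = 70.57 d
  layer 2 (silt): t_2 = 1.96 × 0.09 / 0.04676 = 3.772 d
Total t = Σ t_i = 74.34 days.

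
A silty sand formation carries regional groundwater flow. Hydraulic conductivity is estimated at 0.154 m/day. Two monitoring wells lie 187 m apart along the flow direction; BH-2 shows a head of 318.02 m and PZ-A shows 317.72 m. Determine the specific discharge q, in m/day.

Hydraulic gradient i = (318.02 − 317.72) / 187 = 0.3 / 187 = 0.001604.
Specific discharge q = K · i = 0.1540 × 0.001604 = 0.0002471 m/day.

0.000247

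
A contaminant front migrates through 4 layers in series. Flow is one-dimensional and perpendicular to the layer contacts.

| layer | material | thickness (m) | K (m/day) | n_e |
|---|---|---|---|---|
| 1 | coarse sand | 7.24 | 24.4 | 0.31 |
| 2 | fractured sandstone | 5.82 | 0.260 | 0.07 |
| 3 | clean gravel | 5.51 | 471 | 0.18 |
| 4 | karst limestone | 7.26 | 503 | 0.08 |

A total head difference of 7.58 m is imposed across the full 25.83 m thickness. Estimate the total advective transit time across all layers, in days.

12.7

With flow normal to the layers, continuity requires the same specific discharge q through every layer.
Σ(b_i/K_i) = 7.24/24.4 + 5.82/0.260 + 5.51/471 + 7.26/503 = 22.71 d.
q = Δh / Σ(b_i/K_i) = 7.58 / 22.71 = 0.3338 m/day.
In each layer the seepage velocity is v_i = q/n_i, so the layer transit time is t_i = b_i·n_i / q:
  layer 1 (coarse sand): t_1 = 7.24 × 0.31 / 0.3338 = 6.724 d
  layer 2 (fractured sandstone): t_2 = 5.82 × 0.07 / 0.3338 = 1.220 d
  layer 3 (clean gravel): t_3 = 5.51 × 0.18 / 0.3338 = 2.971 d
  layer 4 (karst limestone): t_4 = 7.26 × 0.08 / 0.3338 = 1.740 d
Total t = Σ t_i = 12.66 days.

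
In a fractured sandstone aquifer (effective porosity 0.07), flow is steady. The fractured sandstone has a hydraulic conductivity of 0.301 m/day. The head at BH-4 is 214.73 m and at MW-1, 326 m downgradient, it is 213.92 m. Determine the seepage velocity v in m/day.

Hydraulic gradient i = (214.73 − 213.92) / 326 = 0.81 / 326 = 0.002485.
Darcy flux q = K · i = 0.3010 × 0.002485 = 0.0007479 m/day.
Seepage velocity v = q / n_e = 0.0007479 / 0.07 = 0.01068 m/day.

0.0107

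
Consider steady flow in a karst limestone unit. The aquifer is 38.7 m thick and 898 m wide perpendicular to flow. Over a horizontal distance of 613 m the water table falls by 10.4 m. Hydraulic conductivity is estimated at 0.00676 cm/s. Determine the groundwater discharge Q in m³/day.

3440

Convert K: 0.00676 cm/s × 864 = 5.841 m/day.
Cross-sectional area A = 898 × 38.7 = 34753 m².
Hydraulic gradient i = Δh / L = 10.4 / 613 = 0.01697.
Darcy's law: Q = K · A · i = 5.841 × 34753 × 0.01697 = 3444 m³/day.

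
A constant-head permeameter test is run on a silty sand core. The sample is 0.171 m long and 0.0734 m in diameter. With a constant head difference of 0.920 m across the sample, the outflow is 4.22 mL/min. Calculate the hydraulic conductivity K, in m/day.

0.267

Cross-sectional area A = π·(d/2)² = π × (0.0734/2)² = 0.004231 m².
Convert discharge: 4.22 mL/min = 7.033e-08 m³/s.
Darcy's law rearranged: K = Q·L / (A·Δh) = 7.033e-08 × 0.171 / (0.004231 × 0.920) = 3.089e-06 m/s = 0.2669 m/day.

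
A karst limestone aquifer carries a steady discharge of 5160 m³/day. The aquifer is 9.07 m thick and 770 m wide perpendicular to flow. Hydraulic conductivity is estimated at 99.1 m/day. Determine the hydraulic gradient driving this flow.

Cross-sectional area A = 770 × 9.07 = 6984 m².
From Q = K·A·i, i = Q / (K·A) = 5160 / (99.10 × 6984) = 0.007456.

0.00746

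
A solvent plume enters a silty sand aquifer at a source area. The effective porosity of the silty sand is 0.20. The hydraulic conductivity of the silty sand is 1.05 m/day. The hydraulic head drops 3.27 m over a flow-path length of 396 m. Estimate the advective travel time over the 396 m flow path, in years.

Hydraulic gradient i = Δh / L = 3.27 / 396 = 0.008258.
Darcy flux q = K · i = 1.050 × 0.008258 = 0.008670 m/day.
Seepage velocity v = q / n_e = 0.008670 / 0.20 = 0.04335 m/day.
Travel time t = L / v = 396 / 0.04335 = 9134 days = 25.01 years.

25.0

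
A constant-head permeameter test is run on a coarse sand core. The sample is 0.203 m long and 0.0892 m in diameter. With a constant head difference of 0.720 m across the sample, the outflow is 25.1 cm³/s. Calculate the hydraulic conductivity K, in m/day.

Cross-sectional area A = π·(d/2)² = π × (0.0892/2)² = 0.006249 m².
Convert discharge: 25.1 cm³/s = 2.510e-05 m³/s.
Darcy's law rearranged: K = Q·L / (A·Δh) = 2.510e-05 × 0.203 / (0.006249 × 0.720) = 0.001132 m/s = 97.84 m/day.

97.8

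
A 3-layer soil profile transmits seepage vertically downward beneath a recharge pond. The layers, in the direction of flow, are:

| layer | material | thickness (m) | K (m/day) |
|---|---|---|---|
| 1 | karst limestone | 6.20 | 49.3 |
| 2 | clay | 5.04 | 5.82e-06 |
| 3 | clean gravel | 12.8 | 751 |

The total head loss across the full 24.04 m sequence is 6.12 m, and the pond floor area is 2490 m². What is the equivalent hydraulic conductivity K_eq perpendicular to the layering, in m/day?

2.78e-05

Flow is perpendicular to layering, so the layers act in series and the equivalent K is the thickness-weighted harmonic mean.
Total thickness L = 6.20 + 5.04 + 12.8 = 24.04 m.
Σ(b_i/K_i) = 6.20/49.3 + 5.04/5.82e-06 + 12.8/751 = 8.660e+05 d.
K_eq = L / Σ(b_i/K_i) = 24.04 / 8.660e+05 = 2.776e-05 m/day.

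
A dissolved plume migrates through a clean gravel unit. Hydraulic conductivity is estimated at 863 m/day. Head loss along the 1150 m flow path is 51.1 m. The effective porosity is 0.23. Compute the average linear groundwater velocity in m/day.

Hydraulic gradient i = Δh / L = 51.1 / 1150 = 0.04443.
Darcy flux q = K · i = 863.0 × 0.04443 = 38.35 m/day.
Seepage velocity v = q / n_e = 38.35 / 0.23 = 166.7 m/day.

167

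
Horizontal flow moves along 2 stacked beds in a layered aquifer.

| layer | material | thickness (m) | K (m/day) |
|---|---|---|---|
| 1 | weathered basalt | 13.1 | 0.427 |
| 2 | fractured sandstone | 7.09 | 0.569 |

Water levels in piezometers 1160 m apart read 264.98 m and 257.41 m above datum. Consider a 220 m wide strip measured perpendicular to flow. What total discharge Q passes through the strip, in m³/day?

13.8

Flow is parallel to layering, so each bed carries its own Darcy discharge and the transmissivities add.
Σ(K_i·b_i) = 0.427×13.1 + 0.569×7.09 = 9.628 m²/day.
Hydraulic gradient i = (264.98 − 257.41) / 1160 = 7.57 / 1160 = 0.006526.
Q = Σ(K_i·b_i) · W · i = 9.628 × 220 × 0.006526 = 13.82 m³/day.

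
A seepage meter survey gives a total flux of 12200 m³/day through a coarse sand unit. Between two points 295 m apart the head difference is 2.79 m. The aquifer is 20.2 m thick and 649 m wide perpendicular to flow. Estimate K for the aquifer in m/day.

Cross-sectional area A = 649 × 20.2 = 13110 m².
Hydraulic gradient i = Δh / L = 2.79 / 295 = 0.009458.
From Q = K·A·i, K = Q / (A·i) = 12200 / (13110 × 0.009458) = 98.40 m/day.

98.4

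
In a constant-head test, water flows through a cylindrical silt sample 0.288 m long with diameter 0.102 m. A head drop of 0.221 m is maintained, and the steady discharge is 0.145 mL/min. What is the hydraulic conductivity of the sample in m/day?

0.0333

Cross-sectional area A = π·(d/2)² = π × (0.102/2)² = 0.008171 m².
Convert discharge: 0.145 mL/min = 2.417e-09 m³/s.
Darcy's law rearranged: K = Q·L / (A·Δh) = 2.417e-09 × 0.288 / (0.008171 × 0.221) = 3.854e-07 m/s = 0.03330 m/day.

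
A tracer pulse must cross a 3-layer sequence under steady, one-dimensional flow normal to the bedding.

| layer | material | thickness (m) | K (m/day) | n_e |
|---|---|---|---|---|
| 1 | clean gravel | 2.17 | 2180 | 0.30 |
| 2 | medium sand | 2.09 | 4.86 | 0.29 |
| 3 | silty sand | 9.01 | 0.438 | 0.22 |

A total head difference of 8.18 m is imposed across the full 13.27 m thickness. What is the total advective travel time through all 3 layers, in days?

8.32

With flow normal to the layers, continuity requires the same specific discharge q through every layer.
Σ(b_i/K_i) = 2.17/2180 + 2.09/4.86 + 9.01/0.438 = 21.00 d.
q = Δh / Σ(b_i/K_i) = 8.18 / 21.00 = 0.3895 m/day.
In each layer the seepage velocity is v_i = q/n_i, so the layer transit time is t_i = b_i·n_i / q:
  layer 1 (clean gravel): t_1 = 2.17 × 0.30 / 0.3895 = 1.671 d
  layer 2 (medium sand): t_2 = 2.09 × 0.29 / 0.3895 = 1.556 d
  layer 3 (silty sand): t_3 = 9.01 × 0.22 / 0.3895 = 5.089 d
Total t = Σ t_i = 8.317 days.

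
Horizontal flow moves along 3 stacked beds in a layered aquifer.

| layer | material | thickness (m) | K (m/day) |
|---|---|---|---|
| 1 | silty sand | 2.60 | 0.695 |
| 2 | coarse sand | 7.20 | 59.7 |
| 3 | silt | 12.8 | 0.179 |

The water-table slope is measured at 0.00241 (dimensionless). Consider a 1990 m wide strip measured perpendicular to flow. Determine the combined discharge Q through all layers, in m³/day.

2080

Flow is parallel to layering, so each bed carries its own Darcy discharge and the transmissivities add.
Σ(K_i·b_i) = 0.695×2.60 + 59.7×7.20 + 0.179×12.8 = 433.9 m²/day.
Hydraulic gradient i = 0.00241.
Q = Σ(K_i·b_i) · W · i = 433.9 × 1990 × 0.002410 = 2081 m³/day.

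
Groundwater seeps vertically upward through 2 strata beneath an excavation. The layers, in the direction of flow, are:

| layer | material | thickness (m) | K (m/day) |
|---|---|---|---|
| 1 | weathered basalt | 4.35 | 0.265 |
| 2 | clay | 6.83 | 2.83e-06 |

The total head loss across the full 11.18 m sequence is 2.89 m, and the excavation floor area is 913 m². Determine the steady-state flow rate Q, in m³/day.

0.00109

Flow is perpendicular to layering, so the layers act in series and the equivalent K is the thickness-weighted harmonic mean.
Total thickness L = 4.35 + 6.83 = 11.18 m.
Σ(b_i/K_i) = 4.35/0.265 + 6.83/2.83e-06 = 2.413e+06 d.
K_eq = L / Σ(b_i/K_i) = 11.18 / 2.413e+06 = 4.632e-06 m/day.
Q = K_eq · A · (Δh/L) = 4.632e-06 × 913 × (2.89/11.18) = 0.001093 m³/day.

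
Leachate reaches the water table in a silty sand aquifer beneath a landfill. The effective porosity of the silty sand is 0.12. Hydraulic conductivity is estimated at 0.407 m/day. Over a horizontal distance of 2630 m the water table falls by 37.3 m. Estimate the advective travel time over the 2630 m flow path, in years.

150

Hydraulic gradient i = Δh / L = 37.3 / 2630 = 0.01418.
Darcy flux q = K · i = 0.4070 × 0.01418 = 0.005772 m/day.
Seepage velocity v = q / n_e = 0.005772 / 0.12 = 0.04810 m/day.
Travel time t = L / v = 2630 / 0.04810 = 54675 days = 149.7 years.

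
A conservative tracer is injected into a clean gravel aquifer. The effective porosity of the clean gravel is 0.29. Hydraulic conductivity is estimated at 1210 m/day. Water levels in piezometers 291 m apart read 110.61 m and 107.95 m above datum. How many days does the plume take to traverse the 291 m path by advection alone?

Hydraulic gradient i = (110.61 − 107.95) / 291 = 2.66 / 291 = 0.009141.
Darcy flux q = K · i = 1210 × 0.009141 = 11.06 m/day.
Seepage velocity v = q / n_e = 11.06 / 0.29 = 38.14 m/day.
Travel time t = L / v = 291 / 38.14 = 7.630 days.

7.63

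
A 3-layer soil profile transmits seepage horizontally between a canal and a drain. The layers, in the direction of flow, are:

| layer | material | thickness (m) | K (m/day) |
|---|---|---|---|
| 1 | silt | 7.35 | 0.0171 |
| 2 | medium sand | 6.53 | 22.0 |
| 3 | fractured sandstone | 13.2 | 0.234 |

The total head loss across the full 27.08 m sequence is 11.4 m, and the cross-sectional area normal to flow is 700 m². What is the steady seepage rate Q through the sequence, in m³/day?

Flow is perpendicular to layering, so the layers act in series and the equivalent K is the thickness-weighted harmonic mean.
Total thickness L = 7.35 + 6.53 + 13.2 = 27.08 m.
Σ(b_i/K_i) = 7.35/0.0171 + 6.53/22.0 + 13.2/0.234 = 486.5 d.
K_eq = L / Σ(b_i/K_i) = 27.08 / 486.5 = 0.05566 m/day.
Q = K_eq · A · (Δh/L) = 0.05566 × 700 × (11.4/27.08) = 16.40 m³/day.

16.4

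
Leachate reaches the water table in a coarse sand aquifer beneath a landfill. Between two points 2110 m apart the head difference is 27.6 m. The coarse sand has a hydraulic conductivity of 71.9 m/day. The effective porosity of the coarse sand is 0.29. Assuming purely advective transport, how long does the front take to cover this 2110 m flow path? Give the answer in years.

Hydraulic gradient i = Δh / L = 27.6 / 2110 = 0.01308.
Darcy flux q = K · i = 71.90 × 0.01308 = 0.9405 m/day.
Seepage velocity v = q / n_e = 0.9405 / 0.29 = 3.243 m/day.
Travel time t = L / v = 2110 / 3.243 = 650.6 days = 1.781 years.

1.78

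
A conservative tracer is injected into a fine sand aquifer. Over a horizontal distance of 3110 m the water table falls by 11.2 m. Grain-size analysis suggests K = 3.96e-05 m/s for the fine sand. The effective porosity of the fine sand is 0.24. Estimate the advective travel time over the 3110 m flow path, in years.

166

Convert K: 3.96e-05 m/s × 86400 = 3.421 m/day.
Hydraulic gradient i = Δh / L = 11.2 / 3110 = 0.003601.
Darcy flux q = K · i = 3.421 × 0.003601 = 0.01232 m/day.
Seepage velocity v = q / n_e = 0.01232 / 0.24 = 0.05134 m/day.
Travel time t = L / v = 3110 / 0.05134 = 60577 days = 165.8 years.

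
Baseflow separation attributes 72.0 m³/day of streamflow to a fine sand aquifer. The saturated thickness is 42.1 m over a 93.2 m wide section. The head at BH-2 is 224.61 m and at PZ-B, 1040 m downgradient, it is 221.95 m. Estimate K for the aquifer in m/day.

7.17

Cross-sectional area A = 93.2 × 42.1 = 3924 m².
Hydraulic gradient i = (224.61 − 221.95) / 1040 = 2.66 / 1040 = 0.002558.
From Q = K·A·i, K = Q / (A·i) = 72.0 / (3924 × 0.002558) = 7.174 m/day.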